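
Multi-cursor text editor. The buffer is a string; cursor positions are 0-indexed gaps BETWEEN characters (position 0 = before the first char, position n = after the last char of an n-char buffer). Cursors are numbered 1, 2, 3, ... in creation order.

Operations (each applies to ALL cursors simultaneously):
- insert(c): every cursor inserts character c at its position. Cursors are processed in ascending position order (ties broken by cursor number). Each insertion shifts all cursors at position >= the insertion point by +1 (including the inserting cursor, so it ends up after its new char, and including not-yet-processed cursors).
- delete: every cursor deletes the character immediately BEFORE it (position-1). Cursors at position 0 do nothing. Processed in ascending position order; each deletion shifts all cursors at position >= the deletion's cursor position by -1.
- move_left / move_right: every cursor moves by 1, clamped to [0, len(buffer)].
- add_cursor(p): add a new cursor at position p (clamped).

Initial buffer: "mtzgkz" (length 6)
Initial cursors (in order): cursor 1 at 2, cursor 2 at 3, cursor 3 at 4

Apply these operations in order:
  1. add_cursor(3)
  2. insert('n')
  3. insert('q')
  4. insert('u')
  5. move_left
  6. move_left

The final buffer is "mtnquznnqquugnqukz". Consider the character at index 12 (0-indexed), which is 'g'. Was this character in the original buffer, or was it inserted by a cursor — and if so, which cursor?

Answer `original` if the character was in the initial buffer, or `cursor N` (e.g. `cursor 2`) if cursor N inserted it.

Answer: original

Derivation:
After op 1 (add_cursor(3)): buffer="mtzgkz" (len 6), cursors c1@2 c2@3 c4@3 c3@4, authorship ......
After op 2 (insert('n')): buffer="mtnznngnkz" (len 10), cursors c1@3 c2@6 c4@6 c3@8, authorship ..1.24.3..
After op 3 (insert('q')): buffer="mtnqznnqqgnqkz" (len 14), cursors c1@4 c2@9 c4@9 c3@12, authorship ..11.2424.33..
After op 4 (insert('u')): buffer="mtnquznnqquugnqukz" (len 18), cursors c1@5 c2@12 c4@12 c3@16, authorship ..111.242424.333..
After op 5 (move_left): buffer="mtnquznnqquugnqukz" (len 18), cursors c1@4 c2@11 c4@11 c3@15, authorship ..111.242424.333..
After op 6 (move_left): buffer="mtnquznnqquugnqukz" (len 18), cursors c1@3 c2@10 c4@10 c3@14, authorship ..111.242424.333..
Authorship (.=original, N=cursor N): . . 1 1 1 . 2 4 2 4 2 4 . 3 3 3 . .
Index 12: author = original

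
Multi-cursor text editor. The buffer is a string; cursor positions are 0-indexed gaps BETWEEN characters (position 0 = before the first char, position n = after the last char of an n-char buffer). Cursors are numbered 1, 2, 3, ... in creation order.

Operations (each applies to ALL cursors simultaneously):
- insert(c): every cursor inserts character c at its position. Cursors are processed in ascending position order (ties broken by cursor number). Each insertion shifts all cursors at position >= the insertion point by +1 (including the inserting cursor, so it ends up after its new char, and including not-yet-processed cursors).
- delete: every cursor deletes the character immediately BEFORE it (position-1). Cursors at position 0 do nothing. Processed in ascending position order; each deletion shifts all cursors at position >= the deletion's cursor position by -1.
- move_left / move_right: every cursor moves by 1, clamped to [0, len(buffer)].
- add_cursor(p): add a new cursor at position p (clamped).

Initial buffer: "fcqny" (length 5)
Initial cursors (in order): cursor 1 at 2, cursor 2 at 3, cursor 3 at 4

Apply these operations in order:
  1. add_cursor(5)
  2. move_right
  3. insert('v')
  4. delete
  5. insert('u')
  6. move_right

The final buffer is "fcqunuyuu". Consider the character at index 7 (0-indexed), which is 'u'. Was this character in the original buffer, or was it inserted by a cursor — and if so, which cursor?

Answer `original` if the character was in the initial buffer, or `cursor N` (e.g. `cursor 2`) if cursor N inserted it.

After op 1 (add_cursor(5)): buffer="fcqny" (len 5), cursors c1@2 c2@3 c3@4 c4@5, authorship .....
After op 2 (move_right): buffer="fcqny" (len 5), cursors c1@3 c2@4 c3@5 c4@5, authorship .....
After op 3 (insert('v')): buffer="fcqvnvyvv" (len 9), cursors c1@4 c2@6 c3@9 c4@9, authorship ...1.2.34
After op 4 (delete): buffer="fcqny" (len 5), cursors c1@3 c2@4 c3@5 c4@5, authorship .....
After op 5 (insert('u')): buffer="fcqunuyuu" (len 9), cursors c1@4 c2@6 c3@9 c4@9, authorship ...1.2.34
After op 6 (move_right): buffer="fcqunuyuu" (len 9), cursors c1@5 c2@7 c3@9 c4@9, authorship ...1.2.34
Authorship (.=original, N=cursor N): . . . 1 . 2 . 3 4
Index 7: author = 3

Answer: cursor 3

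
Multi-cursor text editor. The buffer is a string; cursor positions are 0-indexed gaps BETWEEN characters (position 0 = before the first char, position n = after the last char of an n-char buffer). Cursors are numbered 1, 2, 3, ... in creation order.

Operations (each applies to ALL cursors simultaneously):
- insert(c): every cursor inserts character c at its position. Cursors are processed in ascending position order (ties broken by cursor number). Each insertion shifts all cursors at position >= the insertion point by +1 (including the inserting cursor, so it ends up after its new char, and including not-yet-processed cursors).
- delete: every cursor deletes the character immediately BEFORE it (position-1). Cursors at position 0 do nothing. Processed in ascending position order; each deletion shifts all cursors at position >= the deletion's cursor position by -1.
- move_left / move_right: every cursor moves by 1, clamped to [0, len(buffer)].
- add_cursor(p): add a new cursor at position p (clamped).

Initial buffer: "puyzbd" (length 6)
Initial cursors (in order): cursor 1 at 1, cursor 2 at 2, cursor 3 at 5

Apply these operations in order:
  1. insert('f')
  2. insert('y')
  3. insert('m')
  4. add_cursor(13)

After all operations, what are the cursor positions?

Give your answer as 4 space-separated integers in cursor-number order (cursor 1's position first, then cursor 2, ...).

Answer: 4 8 14 13

Derivation:
After op 1 (insert('f')): buffer="pfufyzbfd" (len 9), cursors c1@2 c2@4 c3@8, authorship .1.2...3.
After op 2 (insert('y')): buffer="pfyufyyzbfyd" (len 12), cursors c1@3 c2@6 c3@11, authorship .11.22...33.
After op 3 (insert('m')): buffer="pfymufymyzbfymd" (len 15), cursors c1@4 c2@8 c3@14, authorship .111.222...333.
After op 4 (add_cursor(13)): buffer="pfymufymyzbfymd" (len 15), cursors c1@4 c2@8 c4@13 c3@14, authorship .111.222...333.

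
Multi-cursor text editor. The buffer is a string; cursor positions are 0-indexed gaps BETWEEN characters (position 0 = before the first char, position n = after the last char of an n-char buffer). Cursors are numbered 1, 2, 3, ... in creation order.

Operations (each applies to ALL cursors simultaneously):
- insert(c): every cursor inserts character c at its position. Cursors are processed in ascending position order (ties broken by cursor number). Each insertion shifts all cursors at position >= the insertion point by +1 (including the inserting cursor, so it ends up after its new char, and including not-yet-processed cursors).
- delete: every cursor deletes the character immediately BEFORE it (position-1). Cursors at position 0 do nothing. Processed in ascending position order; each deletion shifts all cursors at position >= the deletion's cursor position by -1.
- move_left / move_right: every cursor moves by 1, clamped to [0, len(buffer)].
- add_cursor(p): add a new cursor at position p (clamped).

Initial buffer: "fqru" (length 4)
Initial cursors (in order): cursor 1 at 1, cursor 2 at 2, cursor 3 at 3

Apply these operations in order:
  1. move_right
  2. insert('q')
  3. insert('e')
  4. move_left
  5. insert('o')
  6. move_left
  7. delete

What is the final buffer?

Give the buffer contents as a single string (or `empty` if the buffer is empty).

Answer: fqoeroeuoe

Derivation:
After op 1 (move_right): buffer="fqru" (len 4), cursors c1@2 c2@3 c3@4, authorship ....
After op 2 (insert('q')): buffer="fqqrquq" (len 7), cursors c1@3 c2@5 c3@7, authorship ..1.2.3
After op 3 (insert('e')): buffer="fqqerqeuqe" (len 10), cursors c1@4 c2@7 c3@10, authorship ..11.22.33
After op 4 (move_left): buffer="fqqerqeuqe" (len 10), cursors c1@3 c2@6 c3@9, authorship ..11.22.33
After op 5 (insert('o')): buffer="fqqoerqoeuqoe" (len 13), cursors c1@4 c2@8 c3@12, authorship ..111.222.333
After op 6 (move_left): buffer="fqqoerqoeuqoe" (len 13), cursors c1@3 c2@7 c3@11, authorship ..111.222.333
After op 7 (delete): buffer="fqoeroeuoe" (len 10), cursors c1@2 c2@5 c3@8, authorship ..11.22.33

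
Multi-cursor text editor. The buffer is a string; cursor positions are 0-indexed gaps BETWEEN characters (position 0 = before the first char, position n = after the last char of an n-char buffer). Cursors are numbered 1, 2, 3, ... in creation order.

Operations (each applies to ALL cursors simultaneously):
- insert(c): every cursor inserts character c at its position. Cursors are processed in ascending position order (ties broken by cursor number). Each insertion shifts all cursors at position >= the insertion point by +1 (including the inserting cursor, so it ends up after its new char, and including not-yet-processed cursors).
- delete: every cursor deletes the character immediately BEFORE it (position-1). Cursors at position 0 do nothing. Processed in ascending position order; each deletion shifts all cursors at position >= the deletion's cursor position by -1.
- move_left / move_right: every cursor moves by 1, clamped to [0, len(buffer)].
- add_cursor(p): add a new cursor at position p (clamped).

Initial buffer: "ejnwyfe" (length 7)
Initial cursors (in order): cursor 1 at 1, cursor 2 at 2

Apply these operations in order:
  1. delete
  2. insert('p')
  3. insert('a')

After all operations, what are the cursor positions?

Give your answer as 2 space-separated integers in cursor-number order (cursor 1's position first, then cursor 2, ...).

After op 1 (delete): buffer="nwyfe" (len 5), cursors c1@0 c2@0, authorship .....
After op 2 (insert('p')): buffer="ppnwyfe" (len 7), cursors c1@2 c2@2, authorship 12.....
After op 3 (insert('a')): buffer="ppaanwyfe" (len 9), cursors c1@4 c2@4, authorship 1212.....

Answer: 4 4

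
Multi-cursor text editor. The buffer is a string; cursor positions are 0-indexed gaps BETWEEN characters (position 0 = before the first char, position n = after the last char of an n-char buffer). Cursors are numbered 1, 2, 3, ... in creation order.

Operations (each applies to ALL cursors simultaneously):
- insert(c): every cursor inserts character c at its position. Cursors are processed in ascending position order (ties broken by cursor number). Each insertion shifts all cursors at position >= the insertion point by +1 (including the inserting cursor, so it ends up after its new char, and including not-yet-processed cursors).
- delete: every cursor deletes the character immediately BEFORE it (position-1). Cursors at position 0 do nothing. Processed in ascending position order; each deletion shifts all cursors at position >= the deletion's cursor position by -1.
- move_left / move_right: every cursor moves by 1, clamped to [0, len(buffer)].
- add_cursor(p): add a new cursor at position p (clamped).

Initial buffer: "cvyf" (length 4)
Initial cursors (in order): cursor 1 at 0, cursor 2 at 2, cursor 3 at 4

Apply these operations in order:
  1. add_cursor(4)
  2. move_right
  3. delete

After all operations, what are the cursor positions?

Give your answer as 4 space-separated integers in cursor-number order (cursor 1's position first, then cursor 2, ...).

Answer: 0 0 0 0

Derivation:
After op 1 (add_cursor(4)): buffer="cvyf" (len 4), cursors c1@0 c2@2 c3@4 c4@4, authorship ....
After op 2 (move_right): buffer="cvyf" (len 4), cursors c1@1 c2@3 c3@4 c4@4, authorship ....
After op 3 (delete): buffer="" (len 0), cursors c1@0 c2@0 c3@0 c4@0, authorship 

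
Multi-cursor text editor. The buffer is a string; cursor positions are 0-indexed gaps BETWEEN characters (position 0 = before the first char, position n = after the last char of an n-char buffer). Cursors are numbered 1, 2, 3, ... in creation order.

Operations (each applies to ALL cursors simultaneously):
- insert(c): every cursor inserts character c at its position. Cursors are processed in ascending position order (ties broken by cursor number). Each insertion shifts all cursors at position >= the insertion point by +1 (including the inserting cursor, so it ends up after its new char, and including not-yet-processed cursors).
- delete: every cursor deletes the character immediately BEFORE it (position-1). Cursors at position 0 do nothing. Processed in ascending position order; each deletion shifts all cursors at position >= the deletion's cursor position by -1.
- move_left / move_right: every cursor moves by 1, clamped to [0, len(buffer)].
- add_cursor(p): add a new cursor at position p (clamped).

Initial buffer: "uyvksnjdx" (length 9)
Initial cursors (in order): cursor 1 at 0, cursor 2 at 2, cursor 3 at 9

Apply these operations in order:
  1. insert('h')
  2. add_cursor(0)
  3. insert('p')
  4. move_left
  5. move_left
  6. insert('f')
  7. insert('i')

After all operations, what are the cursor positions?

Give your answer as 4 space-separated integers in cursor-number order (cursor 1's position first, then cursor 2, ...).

After op 1 (insert('h')): buffer="huyhvksnjdxh" (len 12), cursors c1@1 c2@4 c3@12, authorship 1..2.......3
After op 2 (add_cursor(0)): buffer="huyhvksnjdxh" (len 12), cursors c4@0 c1@1 c2@4 c3@12, authorship 1..2.......3
After op 3 (insert('p')): buffer="phpuyhpvksnjdxhp" (len 16), cursors c4@1 c1@3 c2@7 c3@16, authorship 411..22.......33
After op 4 (move_left): buffer="phpuyhpvksnjdxhp" (len 16), cursors c4@0 c1@2 c2@6 c3@15, authorship 411..22.......33
After op 5 (move_left): buffer="phpuyhpvksnjdxhp" (len 16), cursors c4@0 c1@1 c2@5 c3@14, authorship 411..22.......33
After op 6 (insert('f')): buffer="fpfhpuyfhpvksnjdxfhp" (len 20), cursors c4@1 c1@3 c2@8 c3@18, authorship 44111..222.......333
After op 7 (insert('i')): buffer="fipfihpuyfihpvksnjdxfihp" (len 24), cursors c4@2 c1@5 c2@11 c3@22, authorship 4441111..2222.......3333

Answer: 5 11 22 2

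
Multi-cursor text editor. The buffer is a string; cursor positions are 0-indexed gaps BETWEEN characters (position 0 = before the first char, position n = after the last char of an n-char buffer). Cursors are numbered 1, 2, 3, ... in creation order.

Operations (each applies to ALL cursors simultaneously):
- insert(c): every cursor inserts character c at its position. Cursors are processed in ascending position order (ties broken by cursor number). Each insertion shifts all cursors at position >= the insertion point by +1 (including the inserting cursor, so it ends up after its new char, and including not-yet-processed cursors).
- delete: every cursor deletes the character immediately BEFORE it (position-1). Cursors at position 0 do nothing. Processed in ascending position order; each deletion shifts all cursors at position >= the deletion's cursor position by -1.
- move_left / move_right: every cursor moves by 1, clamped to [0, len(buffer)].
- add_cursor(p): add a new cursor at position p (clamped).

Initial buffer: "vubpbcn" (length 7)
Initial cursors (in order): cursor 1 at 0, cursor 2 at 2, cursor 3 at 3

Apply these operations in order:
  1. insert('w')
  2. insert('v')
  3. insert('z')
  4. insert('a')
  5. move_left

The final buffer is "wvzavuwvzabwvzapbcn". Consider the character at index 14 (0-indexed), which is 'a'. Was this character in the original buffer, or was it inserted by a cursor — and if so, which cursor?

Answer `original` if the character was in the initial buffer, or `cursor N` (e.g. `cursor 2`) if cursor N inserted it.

Answer: cursor 3

Derivation:
After op 1 (insert('w')): buffer="wvuwbwpbcn" (len 10), cursors c1@1 c2@4 c3@6, authorship 1..2.3....
After op 2 (insert('v')): buffer="wvvuwvbwvpbcn" (len 13), cursors c1@2 c2@6 c3@9, authorship 11..22.33....
After op 3 (insert('z')): buffer="wvzvuwvzbwvzpbcn" (len 16), cursors c1@3 c2@8 c3@12, authorship 111..222.333....
After op 4 (insert('a')): buffer="wvzavuwvzabwvzapbcn" (len 19), cursors c1@4 c2@10 c3@15, authorship 1111..2222.3333....
After op 5 (move_left): buffer="wvzavuwvzabwvzapbcn" (len 19), cursors c1@3 c2@9 c3@14, authorship 1111..2222.3333....
Authorship (.=original, N=cursor N): 1 1 1 1 . . 2 2 2 2 . 3 3 3 3 . . . .
Index 14: author = 3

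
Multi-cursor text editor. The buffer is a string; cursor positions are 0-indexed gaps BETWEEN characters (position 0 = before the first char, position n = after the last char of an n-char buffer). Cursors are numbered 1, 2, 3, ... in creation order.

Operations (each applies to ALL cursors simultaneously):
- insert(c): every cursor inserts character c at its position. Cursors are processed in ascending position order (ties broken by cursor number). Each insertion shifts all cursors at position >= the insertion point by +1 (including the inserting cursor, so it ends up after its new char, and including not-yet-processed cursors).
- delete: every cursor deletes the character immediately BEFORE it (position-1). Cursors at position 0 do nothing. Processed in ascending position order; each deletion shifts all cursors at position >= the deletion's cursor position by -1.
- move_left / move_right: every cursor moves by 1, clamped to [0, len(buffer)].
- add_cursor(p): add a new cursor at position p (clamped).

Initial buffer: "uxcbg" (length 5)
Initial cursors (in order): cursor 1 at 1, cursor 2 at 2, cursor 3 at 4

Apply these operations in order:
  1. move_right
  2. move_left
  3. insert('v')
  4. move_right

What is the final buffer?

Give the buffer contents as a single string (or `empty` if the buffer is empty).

After op 1 (move_right): buffer="uxcbg" (len 5), cursors c1@2 c2@3 c3@5, authorship .....
After op 2 (move_left): buffer="uxcbg" (len 5), cursors c1@1 c2@2 c3@4, authorship .....
After op 3 (insert('v')): buffer="uvxvcbvg" (len 8), cursors c1@2 c2@4 c3@7, authorship .1.2..3.
After op 4 (move_right): buffer="uvxvcbvg" (len 8), cursors c1@3 c2@5 c3@8, authorship .1.2..3.

Answer: uvxvcbvg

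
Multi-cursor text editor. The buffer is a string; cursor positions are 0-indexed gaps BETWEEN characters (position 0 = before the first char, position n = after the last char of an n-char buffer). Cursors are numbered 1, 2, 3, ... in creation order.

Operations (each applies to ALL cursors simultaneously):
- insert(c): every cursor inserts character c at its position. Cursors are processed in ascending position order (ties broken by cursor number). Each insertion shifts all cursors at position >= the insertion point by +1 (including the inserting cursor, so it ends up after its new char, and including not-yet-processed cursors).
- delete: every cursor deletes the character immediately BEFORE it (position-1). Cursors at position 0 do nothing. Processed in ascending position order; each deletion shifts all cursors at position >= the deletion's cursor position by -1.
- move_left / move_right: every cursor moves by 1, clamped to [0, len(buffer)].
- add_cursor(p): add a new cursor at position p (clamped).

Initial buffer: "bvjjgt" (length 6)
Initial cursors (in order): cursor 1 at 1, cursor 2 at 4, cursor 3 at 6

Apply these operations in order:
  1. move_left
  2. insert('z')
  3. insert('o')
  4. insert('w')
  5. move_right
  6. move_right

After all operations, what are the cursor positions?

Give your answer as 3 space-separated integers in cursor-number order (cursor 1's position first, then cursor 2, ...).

Answer: 5 11 15

Derivation:
After op 1 (move_left): buffer="bvjjgt" (len 6), cursors c1@0 c2@3 c3@5, authorship ......
After op 2 (insert('z')): buffer="zbvjzjgzt" (len 9), cursors c1@1 c2@5 c3@8, authorship 1...2..3.
After op 3 (insert('o')): buffer="zobvjzojgzot" (len 12), cursors c1@2 c2@7 c3@11, authorship 11...22..33.
After op 4 (insert('w')): buffer="zowbvjzowjgzowt" (len 15), cursors c1@3 c2@9 c3@14, authorship 111...222..333.
After op 5 (move_right): buffer="zowbvjzowjgzowt" (len 15), cursors c1@4 c2@10 c3@15, authorship 111...222..333.
After op 6 (move_right): buffer="zowbvjzowjgzowt" (len 15), cursors c1@5 c2@11 c3@15, authorship 111...222..333.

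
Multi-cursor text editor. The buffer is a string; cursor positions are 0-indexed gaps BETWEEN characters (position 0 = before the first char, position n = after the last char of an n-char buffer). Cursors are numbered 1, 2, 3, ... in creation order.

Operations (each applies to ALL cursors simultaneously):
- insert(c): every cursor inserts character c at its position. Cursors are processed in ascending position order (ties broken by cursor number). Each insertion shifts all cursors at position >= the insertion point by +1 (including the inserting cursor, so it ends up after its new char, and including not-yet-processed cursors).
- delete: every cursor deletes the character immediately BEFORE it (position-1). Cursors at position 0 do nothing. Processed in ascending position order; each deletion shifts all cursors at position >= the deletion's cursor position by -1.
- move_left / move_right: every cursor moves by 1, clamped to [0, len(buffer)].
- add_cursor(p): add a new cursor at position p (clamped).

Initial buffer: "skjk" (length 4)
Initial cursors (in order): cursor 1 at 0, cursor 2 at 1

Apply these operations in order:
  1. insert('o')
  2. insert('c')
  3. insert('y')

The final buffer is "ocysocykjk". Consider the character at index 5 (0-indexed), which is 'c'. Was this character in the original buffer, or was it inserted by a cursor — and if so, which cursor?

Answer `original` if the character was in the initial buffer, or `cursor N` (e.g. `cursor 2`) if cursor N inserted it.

After op 1 (insert('o')): buffer="osokjk" (len 6), cursors c1@1 c2@3, authorship 1.2...
After op 2 (insert('c')): buffer="ocsockjk" (len 8), cursors c1@2 c2@5, authorship 11.22...
After op 3 (insert('y')): buffer="ocysocykjk" (len 10), cursors c1@3 c2@7, authorship 111.222...
Authorship (.=original, N=cursor N): 1 1 1 . 2 2 2 . . .
Index 5: author = 2

Answer: cursor 2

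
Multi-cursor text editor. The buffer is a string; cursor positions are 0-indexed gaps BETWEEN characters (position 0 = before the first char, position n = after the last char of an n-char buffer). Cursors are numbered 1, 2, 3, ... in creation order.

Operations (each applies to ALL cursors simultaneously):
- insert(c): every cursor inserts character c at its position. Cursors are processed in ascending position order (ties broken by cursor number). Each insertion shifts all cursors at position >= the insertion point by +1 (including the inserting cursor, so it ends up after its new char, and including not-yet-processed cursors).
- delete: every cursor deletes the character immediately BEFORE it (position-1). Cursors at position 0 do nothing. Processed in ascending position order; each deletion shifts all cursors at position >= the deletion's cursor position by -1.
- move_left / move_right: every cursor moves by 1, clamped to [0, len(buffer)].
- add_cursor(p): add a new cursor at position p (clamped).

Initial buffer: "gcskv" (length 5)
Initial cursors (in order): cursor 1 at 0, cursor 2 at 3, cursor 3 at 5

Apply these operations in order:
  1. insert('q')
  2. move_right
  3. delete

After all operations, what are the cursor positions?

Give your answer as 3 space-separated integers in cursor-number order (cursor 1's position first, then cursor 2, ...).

Answer: 1 4 5

Derivation:
After op 1 (insert('q')): buffer="qgcsqkvq" (len 8), cursors c1@1 c2@5 c3@8, authorship 1...2..3
After op 2 (move_right): buffer="qgcsqkvq" (len 8), cursors c1@2 c2@6 c3@8, authorship 1...2..3
After op 3 (delete): buffer="qcsqv" (len 5), cursors c1@1 c2@4 c3@5, authorship 1..2.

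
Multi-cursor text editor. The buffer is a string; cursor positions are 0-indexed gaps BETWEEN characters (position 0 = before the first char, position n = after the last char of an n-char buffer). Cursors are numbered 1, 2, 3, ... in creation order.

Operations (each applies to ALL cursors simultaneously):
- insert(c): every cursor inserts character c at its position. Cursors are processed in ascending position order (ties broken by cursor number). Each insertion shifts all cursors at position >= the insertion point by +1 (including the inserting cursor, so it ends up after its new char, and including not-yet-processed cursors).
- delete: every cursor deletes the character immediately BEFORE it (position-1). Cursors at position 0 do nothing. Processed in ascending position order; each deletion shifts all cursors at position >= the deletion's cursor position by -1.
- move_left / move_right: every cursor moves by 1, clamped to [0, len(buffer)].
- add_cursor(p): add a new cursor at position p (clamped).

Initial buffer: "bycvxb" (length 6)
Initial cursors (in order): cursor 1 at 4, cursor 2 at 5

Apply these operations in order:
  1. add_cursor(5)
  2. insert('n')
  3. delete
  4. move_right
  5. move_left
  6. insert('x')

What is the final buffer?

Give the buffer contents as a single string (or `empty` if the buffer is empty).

Answer: bycvxxxxb

Derivation:
After op 1 (add_cursor(5)): buffer="bycvxb" (len 6), cursors c1@4 c2@5 c3@5, authorship ......
After op 2 (insert('n')): buffer="bycvnxnnb" (len 9), cursors c1@5 c2@8 c3@8, authorship ....1.23.
After op 3 (delete): buffer="bycvxb" (len 6), cursors c1@4 c2@5 c3@5, authorship ......
After op 4 (move_right): buffer="bycvxb" (len 6), cursors c1@5 c2@6 c3@6, authorship ......
After op 5 (move_left): buffer="bycvxb" (len 6), cursors c1@4 c2@5 c3@5, authorship ......
After op 6 (insert('x')): buffer="bycvxxxxb" (len 9), cursors c1@5 c2@8 c3@8, authorship ....1.23.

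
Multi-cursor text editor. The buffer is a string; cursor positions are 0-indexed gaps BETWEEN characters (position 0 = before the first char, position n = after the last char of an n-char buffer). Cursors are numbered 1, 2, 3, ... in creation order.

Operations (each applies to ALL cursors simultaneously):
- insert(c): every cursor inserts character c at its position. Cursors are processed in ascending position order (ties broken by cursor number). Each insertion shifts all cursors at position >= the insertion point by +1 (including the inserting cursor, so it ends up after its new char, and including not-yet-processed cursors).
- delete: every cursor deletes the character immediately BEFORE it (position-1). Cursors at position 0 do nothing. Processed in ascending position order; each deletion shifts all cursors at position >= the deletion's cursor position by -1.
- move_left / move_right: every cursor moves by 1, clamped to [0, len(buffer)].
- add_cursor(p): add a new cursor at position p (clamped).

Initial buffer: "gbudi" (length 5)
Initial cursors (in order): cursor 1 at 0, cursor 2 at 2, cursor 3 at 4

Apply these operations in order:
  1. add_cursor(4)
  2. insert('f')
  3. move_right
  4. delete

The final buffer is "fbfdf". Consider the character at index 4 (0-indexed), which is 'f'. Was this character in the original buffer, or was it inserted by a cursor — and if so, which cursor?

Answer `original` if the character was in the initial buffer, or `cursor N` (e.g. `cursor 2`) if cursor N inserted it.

After op 1 (add_cursor(4)): buffer="gbudi" (len 5), cursors c1@0 c2@2 c3@4 c4@4, authorship .....
After op 2 (insert('f')): buffer="fgbfudffi" (len 9), cursors c1@1 c2@4 c3@8 c4@8, authorship 1..2..34.
After op 3 (move_right): buffer="fgbfudffi" (len 9), cursors c1@2 c2@5 c3@9 c4@9, authorship 1..2..34.
After op 4 (delete): buffer="fbfdf" (len 5), cursors c1@1 c2@3 c3@5 c4@5, authorship 1.2.3
Authorship (.=original, N=cursor N): 1 . 2 . 3
Index 4: author = 3

Answer: cursor 3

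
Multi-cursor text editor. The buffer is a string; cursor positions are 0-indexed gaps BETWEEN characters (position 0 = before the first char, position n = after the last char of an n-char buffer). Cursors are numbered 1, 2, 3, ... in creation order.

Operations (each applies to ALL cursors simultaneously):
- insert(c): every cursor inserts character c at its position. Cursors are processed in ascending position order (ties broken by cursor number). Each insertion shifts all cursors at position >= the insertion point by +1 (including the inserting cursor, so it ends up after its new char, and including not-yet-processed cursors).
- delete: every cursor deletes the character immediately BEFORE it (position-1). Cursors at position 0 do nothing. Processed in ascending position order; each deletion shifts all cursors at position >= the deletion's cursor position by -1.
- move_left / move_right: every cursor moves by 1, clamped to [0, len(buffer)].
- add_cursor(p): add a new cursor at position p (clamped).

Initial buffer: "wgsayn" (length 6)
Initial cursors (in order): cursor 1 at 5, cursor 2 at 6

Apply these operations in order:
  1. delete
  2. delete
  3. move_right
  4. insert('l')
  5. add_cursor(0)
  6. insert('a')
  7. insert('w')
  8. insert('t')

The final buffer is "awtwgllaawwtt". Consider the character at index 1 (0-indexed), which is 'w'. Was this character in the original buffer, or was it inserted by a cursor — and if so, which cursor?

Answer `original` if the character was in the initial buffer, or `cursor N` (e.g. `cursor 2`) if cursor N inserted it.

Answer: cursor 3

Derivation:
After op 1 (delete): buffer="wgsa" (len 4), cursors c1@4 c2@4, authorship ....
After op 2 (delete): buffer="wg" (len 2), cursors c1@2 c2@2, authorship ..
After op 3 (move_right): buffer="wg" (len 2), cursors c1@2 c2@2, authorship ..
After op 4 (insert('l')): buffer="wgll" (len 4), cursors c1@4 c2@4, authorship ..12
After op 5 (add_cursor(0)): buffer="wgll" (len 4), cursors c3@0 c1@4 c2@4, authorship ..12
After op 6 (insert('a')): buffer="awgllaa" (len 7), cursors c3@1 c1@7 c2@7, authorship 3..1212
After op 7 (insert('w')): buffer="awwgllaaww" (len 10), cursors c3@2 c1@10 c2@10, authorship 33..121212
After op 8 (insert('t')): buffer="awtwgllaawwtt" (len 13), cursors c3@3 c1@13 c2@13, authorship 333..12121212
Authorship (.=original, N=cursor N): 3 3 3 . . 1 2 1 2 1 2 1 2
Index 1: author = 3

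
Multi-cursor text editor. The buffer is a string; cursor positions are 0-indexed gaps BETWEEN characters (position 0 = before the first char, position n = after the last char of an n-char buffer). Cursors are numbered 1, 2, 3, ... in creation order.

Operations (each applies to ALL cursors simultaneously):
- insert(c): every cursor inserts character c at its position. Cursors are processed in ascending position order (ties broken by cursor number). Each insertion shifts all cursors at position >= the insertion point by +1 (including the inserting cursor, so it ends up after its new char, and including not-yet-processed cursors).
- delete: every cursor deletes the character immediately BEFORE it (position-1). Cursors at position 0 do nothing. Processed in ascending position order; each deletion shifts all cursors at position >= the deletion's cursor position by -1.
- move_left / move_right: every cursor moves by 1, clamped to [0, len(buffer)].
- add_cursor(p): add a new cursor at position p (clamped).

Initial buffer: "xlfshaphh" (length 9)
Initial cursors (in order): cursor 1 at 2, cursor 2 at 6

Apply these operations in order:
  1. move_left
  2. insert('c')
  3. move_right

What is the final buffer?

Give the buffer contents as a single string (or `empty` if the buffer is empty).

After op 1 (move_left): buffer="xlfshaphh" (len 9), cursors c1@1 c2@5, authorship .........
After op 2 (insert('c')): buffer="xclfshcaphh" (len 11), cursors c1@2 c2@7, authorship .1....2....
After op 3 (move_right): buffer="xclfshcaphh" (len 11), cursors c1@3 c2@8, authorship .1....2....

Answer: xclfshcaphh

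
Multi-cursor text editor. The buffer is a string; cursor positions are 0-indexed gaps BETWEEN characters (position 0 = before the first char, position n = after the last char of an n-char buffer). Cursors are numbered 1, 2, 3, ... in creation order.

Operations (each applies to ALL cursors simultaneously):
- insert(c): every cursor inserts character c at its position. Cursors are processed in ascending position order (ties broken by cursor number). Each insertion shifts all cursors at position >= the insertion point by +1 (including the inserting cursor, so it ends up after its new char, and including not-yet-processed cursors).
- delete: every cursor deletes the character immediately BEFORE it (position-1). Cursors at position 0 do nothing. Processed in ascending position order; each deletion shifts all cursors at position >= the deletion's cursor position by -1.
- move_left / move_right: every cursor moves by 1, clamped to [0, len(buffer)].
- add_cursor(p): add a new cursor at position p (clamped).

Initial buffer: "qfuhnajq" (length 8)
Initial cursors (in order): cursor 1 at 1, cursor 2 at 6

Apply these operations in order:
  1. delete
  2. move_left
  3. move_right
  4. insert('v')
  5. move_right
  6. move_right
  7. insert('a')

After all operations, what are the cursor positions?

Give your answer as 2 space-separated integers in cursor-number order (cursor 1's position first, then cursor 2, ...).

Answer: 5 10

Derivation:
After op 1 (delete): buffer="fuhnjq" (len 6), cursors c1@0 c2@4, authorship ......
After op 2 (move_left): buffer="fuhnjq" (len 6), cursors c1@0 c2@3, authorship ......
After op 3 (move_right): buffer="fuhnjq" (len 6), cursors c1@1 c2@4, authorship ......
After op 4 (insert('v')): buffer="fvuhnvjq" (len 8), cursors c1@2 c2@6, authorship .1...2..
After op 5 (move_right): buffer="fvuhnvjq" (len 8), cursors c1@3 c2@7, authorship .1...2..
After op 6 (move_right): buffer="fvuhnvjq" (len 8), cursors c1@4 c2@8, authorship .1...2..
After op 7 (insert('a')): buffer="fvuhanvjqa" (len 10), cursors c1@5 c2@10, authorship .1..1.2..2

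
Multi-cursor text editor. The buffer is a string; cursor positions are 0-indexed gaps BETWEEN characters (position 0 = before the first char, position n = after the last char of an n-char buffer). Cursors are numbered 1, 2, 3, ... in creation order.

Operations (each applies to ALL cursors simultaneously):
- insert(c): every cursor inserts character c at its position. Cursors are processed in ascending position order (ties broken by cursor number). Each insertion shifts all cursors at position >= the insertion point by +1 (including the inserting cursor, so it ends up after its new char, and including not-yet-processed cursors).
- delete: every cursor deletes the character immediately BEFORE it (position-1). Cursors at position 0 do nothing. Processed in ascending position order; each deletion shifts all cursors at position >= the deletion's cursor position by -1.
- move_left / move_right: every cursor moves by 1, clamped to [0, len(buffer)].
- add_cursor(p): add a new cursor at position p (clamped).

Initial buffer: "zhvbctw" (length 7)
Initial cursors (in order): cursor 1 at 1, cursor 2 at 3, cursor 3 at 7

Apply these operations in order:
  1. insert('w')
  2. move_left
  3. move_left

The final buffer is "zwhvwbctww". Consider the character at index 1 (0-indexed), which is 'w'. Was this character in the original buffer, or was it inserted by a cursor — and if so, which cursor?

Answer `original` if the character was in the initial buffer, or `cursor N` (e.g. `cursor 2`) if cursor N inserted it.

Answer: cursor 1

Derivation:
After op 1 (insert('w')): buffer="zwhvwbctww" (len 10), cursors c1@2 c2@5 c3@10, authorship .1..2....3
After op 2 (move_left): buffer="zwhvwbctww" (len 10), cursors c1@1 c2@4 c3@9, authorship .1..2....3
After op 3 (move_left): buffer="zwhvwbctww" (len 10), cursors c1@0 c2@3 c3@8, authorship .1..2....3
Authorship (.=original, N=cursor N): . 1 . . 2 . . . . 3
Index 1: author = 1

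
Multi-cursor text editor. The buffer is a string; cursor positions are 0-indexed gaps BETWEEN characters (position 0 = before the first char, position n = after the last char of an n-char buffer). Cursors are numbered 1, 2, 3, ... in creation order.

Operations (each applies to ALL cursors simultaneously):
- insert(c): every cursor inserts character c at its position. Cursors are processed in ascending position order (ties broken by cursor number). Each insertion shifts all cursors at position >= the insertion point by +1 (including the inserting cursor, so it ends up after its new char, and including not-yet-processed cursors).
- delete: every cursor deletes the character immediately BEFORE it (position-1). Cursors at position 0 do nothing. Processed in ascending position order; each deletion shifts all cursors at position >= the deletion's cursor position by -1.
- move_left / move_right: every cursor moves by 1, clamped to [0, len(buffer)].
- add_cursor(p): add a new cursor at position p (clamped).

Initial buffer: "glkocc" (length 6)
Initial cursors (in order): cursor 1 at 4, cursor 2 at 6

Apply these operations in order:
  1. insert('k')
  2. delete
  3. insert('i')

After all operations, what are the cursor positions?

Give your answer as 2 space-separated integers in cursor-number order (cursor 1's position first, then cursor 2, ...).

After op 1 (insert('k')): buffer="glkokcck" (len 8), cursors c1@5 c2@8, authorship ....1..2
After op 2 (delete): buffer="glkocc" (len 6), cursors c1@4 c2@6, authorship ......
After op 3 (insert('i')): buffer="glkoicci" (len 8), cursors c1@5 c2@8, authorship ....1..2

Answer: 5 8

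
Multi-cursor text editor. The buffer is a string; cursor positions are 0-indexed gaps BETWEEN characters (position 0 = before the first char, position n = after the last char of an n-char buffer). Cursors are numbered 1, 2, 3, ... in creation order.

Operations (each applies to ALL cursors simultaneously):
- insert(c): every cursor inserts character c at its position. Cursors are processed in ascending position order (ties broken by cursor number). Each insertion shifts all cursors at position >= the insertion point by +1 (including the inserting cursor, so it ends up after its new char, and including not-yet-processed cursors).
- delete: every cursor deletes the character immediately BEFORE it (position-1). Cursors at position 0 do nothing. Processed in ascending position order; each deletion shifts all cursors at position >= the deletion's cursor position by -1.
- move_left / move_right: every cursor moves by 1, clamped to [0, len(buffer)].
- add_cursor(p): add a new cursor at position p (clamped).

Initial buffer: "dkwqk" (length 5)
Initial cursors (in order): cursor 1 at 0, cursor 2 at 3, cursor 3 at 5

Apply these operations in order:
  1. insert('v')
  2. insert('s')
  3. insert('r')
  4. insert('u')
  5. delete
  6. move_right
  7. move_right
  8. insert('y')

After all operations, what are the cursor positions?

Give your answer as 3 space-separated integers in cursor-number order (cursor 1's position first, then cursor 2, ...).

Answer: 6 13 17

Derivation:
After op 1 (insert('v')): buffer="vdkwvqkv" (len 8), cursors c1@1 c2@5 c3@8, authorship 1...2..3
After op 2 (insert('s')): buffer="vsdkwvsqkvs" (len 11), cursors c1@2 c2@7 c3@11, authorship 11...22..33
After op 3 (insert('r')): buffer="vsrdkwvsrqkvsr" (len 14), cursors c1@3 c2@9 c3@14, authorship 111...222..333
After op 4 (insert('u')): buffer="vsrudkwvsruqkvsru" (len 17), cursors c1@4 c2@11 c3@17, authorship 1111...2222..3333
After op 5 (delete): buffer="vsrdkwvsrqkvsr" (len 14), cursors c1@3 c2@9 c3@14, authorship 111...222..333
After op 6 (move_right): buffer="vsrdkwvsrqkvsr" (len 14), cursors c1@4 c2@10 c3@14, authorship 111...222..333
After op 7 (move_right): buffer="vsrdkwvsrqkvsr" (len 14), cursors c1@5 c2@11 c3@14, authorship 111...222..333
After op 8 (insert('y')): buffer="vsrdkywvsrqkyvsry" (len 17), cursors c1@6 c2@13 c3@17, authorship 111..1.222..23333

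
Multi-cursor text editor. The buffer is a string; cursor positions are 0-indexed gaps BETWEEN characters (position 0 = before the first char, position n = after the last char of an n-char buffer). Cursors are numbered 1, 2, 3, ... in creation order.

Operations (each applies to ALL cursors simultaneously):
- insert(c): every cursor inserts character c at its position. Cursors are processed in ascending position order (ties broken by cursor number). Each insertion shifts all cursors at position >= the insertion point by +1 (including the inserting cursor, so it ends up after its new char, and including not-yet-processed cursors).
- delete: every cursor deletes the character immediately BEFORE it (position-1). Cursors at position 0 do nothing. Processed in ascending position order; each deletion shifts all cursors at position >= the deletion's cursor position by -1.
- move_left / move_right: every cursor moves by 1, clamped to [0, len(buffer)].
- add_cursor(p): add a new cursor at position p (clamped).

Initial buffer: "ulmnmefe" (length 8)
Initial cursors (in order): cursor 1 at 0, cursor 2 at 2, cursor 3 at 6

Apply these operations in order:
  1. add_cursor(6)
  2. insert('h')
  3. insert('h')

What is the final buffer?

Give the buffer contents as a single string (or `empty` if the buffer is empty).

Answer: hhulhhmnmehhhhfe

Derivation:
After op 1 (add_cursor(6)): buffer="ulmnmefe" (len 8), cursors c1@0 c2@2 c3@6 c4@6, authorship ........
After op 2 (insert('h')): buffer="hulhmnmehhfe" (len 12), cursors c1@1 c2@4 c3@10 c4@10, authorship 1..2....34..
After op 3 (insert('h')): buffer="hhulhhmnmehhhhfe" (len 16), cursors c1@2 c2@6 c3@14 c4@14, authorship 11..22....3434..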